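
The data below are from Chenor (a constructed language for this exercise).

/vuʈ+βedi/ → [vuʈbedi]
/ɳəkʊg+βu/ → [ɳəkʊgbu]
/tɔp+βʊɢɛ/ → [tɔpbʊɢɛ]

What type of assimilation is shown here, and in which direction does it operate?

progressive manner assimilation

Comparing underlying and surface forms, /β/ → [b] is the alternation; the neighbouring /ʈ/ is constant.
The change fricative → stop matches the manner of the preceding /ʈ/, identifying this as manner assimilation.
Place and voice are unchanged, so the assimilation is partial, not total.
The same holds elsewhere in the data: /β/ → [b] after /g/ (fricative → stop, matching a stop); /β/ → [b] after /p/ (fricative → stop, matching a stop) — only manner changes, and always toward the preceding segment.
Since the segment that changes follows the conditioning segment, the assimilation is progressive.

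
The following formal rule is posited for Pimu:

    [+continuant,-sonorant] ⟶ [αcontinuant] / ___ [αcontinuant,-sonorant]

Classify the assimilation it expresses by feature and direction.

The shared variable α links the value of [continuant] on the target to that of the neighbouring obstruent. [continuant] distinguishes stops from fricatives — a manner-of-articulation feature — so this is manner assimilation.
The conditioning segment sits to the right of the focus bar, meaning the trigger follows the segment that changes — regressive assimilation.

regressive manner assimilation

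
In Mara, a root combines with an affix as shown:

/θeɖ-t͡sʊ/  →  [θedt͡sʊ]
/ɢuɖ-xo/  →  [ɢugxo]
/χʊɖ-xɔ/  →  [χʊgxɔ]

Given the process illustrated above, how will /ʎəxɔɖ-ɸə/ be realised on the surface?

[ʎəxɔbɸə]

The data show regressive place assimilation: /ɖ/ → [d] before /t͡s/; /ɖ/ → [g] before /x/. In each pair only place changes, matching the following consonant, while manner and voice stay constant.
/ɖ/ is a voiced retroflex stop. The following trigger /ɸ/ is bilabial, so /ɖ/ must become bilabial as well.
Changing only its place to bilabial gives [b] — the voiced bilabial stop.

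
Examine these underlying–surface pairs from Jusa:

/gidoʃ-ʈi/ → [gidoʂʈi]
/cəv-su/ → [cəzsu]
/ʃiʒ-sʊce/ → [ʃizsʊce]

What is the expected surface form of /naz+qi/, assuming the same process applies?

[naʁqi]

The data show regressive place assimilation: /ʃ/ → [ʂ] before /ʈ/; /v/ → [z] before /s/; /ʒ/ → [z] before /s/. In each pair only place changes, matching the following consonant, while manner and voice stay constant.
The rule targets /z/ (voiced alveolar fricative), which sits before the trigger /q/ (uvular).
A voiced uvular fricative is [ʁ], so the surface segment is [ʁ].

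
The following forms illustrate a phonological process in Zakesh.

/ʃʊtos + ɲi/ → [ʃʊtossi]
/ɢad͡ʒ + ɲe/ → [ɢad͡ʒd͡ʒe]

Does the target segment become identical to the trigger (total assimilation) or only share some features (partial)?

total assimilation

The segment that alternates is /ɲ/, which surfaces as [s] when adjacent to /s/.
The output [s] is identical to the trigger /s/ — every feature (place, manner, voicing) has been copied — so this is total assimilation.
The other form behaves the same way: /ɲ/ → [d͡ʒ] after /d͡ʒ/ — in each case the output is a copy of the preceding consonant.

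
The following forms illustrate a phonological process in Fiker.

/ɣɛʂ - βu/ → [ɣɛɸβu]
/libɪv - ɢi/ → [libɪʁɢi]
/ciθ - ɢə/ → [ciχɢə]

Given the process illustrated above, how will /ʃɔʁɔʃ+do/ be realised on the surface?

[ʃɔʁɔsdo]

The data show regressive place assimilation: /ʂ/ → [ɸ] before /β/; /v/ → [ʁ] before /ɢ/; /θ/ → [χ] before /ɢ/. In each pair only place changes, matching the following consonant, while manner and voice stay constant.
/ʃ/ is a voiceless postalveolar fricative. The following trigger /d/ is alveolar, so /ʃ/ must become alveolar as well.
A voiceless alveolar fricative is [s], so the surface segment is [s].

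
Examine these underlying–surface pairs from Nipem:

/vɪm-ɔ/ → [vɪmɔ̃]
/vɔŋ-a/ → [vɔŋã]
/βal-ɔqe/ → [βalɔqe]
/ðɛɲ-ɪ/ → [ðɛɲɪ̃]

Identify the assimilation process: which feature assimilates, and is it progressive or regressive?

The vowel /ɔ/ surfaces as nasalised [ɔ̃] next to the preceding nasal /m/ — it has acquired the [+nasal] feature of its neighbour.
Likewise in the remaining data: /a/ → [ã] after /ŋ/; /ɪ/ → [ɪ̃] after /ɲ/ — each time a vowel is nasalised next to a preceding nasal.
No change occurs in [βalɔqe] because the vowel at the boundary is adjacent to an oral consonant, not a nasal (/ɔ/ next to /l/).
Because the conditioning nasal is to the left of the vowel that changes, the process is progressive (perseverative).

progressive nasality assimilation (vowel nasalisation)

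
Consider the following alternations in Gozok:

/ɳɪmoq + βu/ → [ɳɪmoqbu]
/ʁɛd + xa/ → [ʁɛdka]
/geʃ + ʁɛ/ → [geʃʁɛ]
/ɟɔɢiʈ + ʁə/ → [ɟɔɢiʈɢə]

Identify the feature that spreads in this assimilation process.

Comparing underlying and surface forms, /β/ → [b] is the alternation; the neighbouring /q/ is constant.
The change fricative → stop matches the manner of the preceding /q/, identifying this as manner assimilation.
The other alternating forms pattern the same way: /x/ → [k] after /d/ (fricative → stop, matching a stop); /ʁ/ → [ɢ] after /ʈ/ (fricative → stop, matching a stop) — only manner changes, and always toward the preceding segment.
Nothing changes in [geʃʁɛ]: there the adjacent consonants already agree in manner (/ʁ/ and /ʃ/ are both fricatives), so this form is consistent with the same rule.

manner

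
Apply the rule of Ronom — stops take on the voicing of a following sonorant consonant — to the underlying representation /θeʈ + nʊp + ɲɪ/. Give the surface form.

[θeɖnʊbɲɪ]

/ʈ/ is a voiceless retroflex stop. The following trigger /n/ is voiced, so /ʈ/ must become voiced as well.
The voiced retroflex stop is [ɖ], so /ʈ/ → [ɖ].
The same rule applies at the second boundary: /p/ → [b] next to /ɲ/.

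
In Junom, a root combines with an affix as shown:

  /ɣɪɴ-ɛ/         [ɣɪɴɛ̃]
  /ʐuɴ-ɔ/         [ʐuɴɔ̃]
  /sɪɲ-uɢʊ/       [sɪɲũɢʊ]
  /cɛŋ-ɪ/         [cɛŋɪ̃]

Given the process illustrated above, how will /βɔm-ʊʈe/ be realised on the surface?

The data show progressive nasality assimilation (vowel nasalisation): /ɛ/ → [ɛ̃] after /ɴ/; /ɔ/ → [ɔ̃] after /ɴ/; /u/ → [ũ] after /ɲ/; /ɪ/ → [ɪ̃] after /ŋ/ — a vowel is nasalised by an immediately preceding nasal consonant.
/ʊ/ sits next to the nasal /m/ and is therefore nasalised to [ʊ̃].

[βɔmʊ̃ʈe]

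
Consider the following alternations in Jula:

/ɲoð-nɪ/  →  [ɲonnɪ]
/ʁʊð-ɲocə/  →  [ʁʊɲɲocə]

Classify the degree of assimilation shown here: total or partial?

The segment that alternates is /ð/, which surfaces as [n] when adjacent to /n/.
The output [n] is identical to the trigger /n/ — every feature (place, manner, voicing) has been copied — so this is total assimilation.
The other form behaves the same way: /ð/ → [ɲ] before /ɲ/ — in each case the output is a copy of the following consonant.

total assimilation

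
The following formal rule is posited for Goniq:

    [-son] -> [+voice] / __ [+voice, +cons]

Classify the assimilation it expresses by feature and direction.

The structural change is [+voice], and the conditioning segment [+voice, +cons] (a voiced consonant) is itself voiced, so the target comes to share the voicing of its neighbour — voicing assimilation.
Since the environment is written after the underscore, the trigger follows the target; the direction is regressive.

regressive voicing assimilation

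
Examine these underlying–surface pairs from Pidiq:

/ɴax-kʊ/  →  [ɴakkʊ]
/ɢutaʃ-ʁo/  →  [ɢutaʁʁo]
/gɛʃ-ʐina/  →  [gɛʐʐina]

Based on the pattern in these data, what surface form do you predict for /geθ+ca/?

The data show regressive total assimilation (/x/ → [k] before /k/; /ʃ/ → [ʁ] before /ʁ/; /ʃ/ → [ʐ] before /ʐ/): in every case the target segment becomes identical to its following neighbour, copying more than a single feature.
/θ/ is the segment targeted by the rule; it sits immediately before /c/, so it assimilates completely and surfaces as [c].

[gecca]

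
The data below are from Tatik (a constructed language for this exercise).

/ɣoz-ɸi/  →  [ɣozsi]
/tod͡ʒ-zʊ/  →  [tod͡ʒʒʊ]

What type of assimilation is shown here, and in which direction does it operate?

progressive place assimilation

Comparing underlying and surface forms, /ɸ/ → [s] is the alternation; the neighbouring /z/ is constant.
/ɸ/ is bilabial while /z/ is alveolar; the output [s] is alveolar, matching the trigger — so the feature that spreads is place.
Manner and voice are unchanged, so the assimilation is partial, not total.
Checking the remaining alternation: /z/ → [ʒ] after /d͡ʒ/ (alveolar → postalveolar, matching postalveolar) — only place changes, and always toward the preceding segment.
The trigger is the preceding segment, so the direction is progressive (perseverative).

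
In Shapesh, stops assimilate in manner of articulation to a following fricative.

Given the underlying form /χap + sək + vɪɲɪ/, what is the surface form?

The rule targets /p/ (voiceless bilabial stop), which sits before the trigger /s/ (fricative).
A voiceless bilabial fricative is [ɸ], so the surface segment is [ɸ].
At the second juncture, /k/ likewise becomes [x] adjacent to /v/.

[χaɸsəxvɪɲɪ]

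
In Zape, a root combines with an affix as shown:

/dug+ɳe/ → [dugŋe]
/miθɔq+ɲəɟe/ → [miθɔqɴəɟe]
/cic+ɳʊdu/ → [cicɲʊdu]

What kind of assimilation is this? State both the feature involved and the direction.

progressive place assimilation

Underlying /ɳ/ is realised as [ŋ] next to /g/; /g/ itself does not change.
/ɳ/ is retroflex while /g/ is velar; the output [ŋ] is velar, matching the trigger — so the feature that spreads is place.
Manner and voice are unchanged, so the assimilation is partial, not total.
The same holds elsewhere in the data: /ɲ/ → [ɴ] after /q/ (palatal → uvular, matching uvular); /ɳ/ → [ɲ] after /c/ (retroflex → palatal, matching palatal) — only place changes, and always toward the preceding segment.
The trigger is the preceding segment, so the direction is progressive (perseverative).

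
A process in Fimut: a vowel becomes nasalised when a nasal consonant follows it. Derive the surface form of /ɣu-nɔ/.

[ɣũnɔ]

/u/ sits next to the nasal /n/ and is therefore nasalised to [ũ].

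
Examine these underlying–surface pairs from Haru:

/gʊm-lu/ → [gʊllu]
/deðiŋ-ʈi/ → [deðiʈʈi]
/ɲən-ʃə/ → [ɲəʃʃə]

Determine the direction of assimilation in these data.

regressive

Comparing underlying and surface forms, /m/ → [l] is the alternation; the neighbouring /l/ is constant.
The output [l] is identical to the trigger /l/ — every feature (place, manner, voicing) has been copied — so this is total assimilation.
The remaining alternations confirm this: /ŋ/ → [ʈ] before /ʈ/; /n/ → [ʃ] before /ʃ/ — in each case the output is a copy of the following consonant.
The trigger is the following segment, so the direction is regressive (anticipatory).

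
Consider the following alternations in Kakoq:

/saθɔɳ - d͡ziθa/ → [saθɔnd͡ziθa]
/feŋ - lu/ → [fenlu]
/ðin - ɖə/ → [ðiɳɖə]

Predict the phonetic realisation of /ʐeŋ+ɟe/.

[ʐeɲɟe]

The data show regressive place assimilation: /ɳ/ → [n] before /d͡z/; /ŋ/ → [n] before /l/; /n/ → [ɳ] before /ɖ/. In each pair only place changes, matching the following consonant, while manner and voice stay constant.
/ŋ/ is a voiced velar nasal. The following trigger /ɟ/ is palatal, so /ŋ/ must become palatal as well.
The voiced palatal nasal is [ɲ], so /ŋ/ → [ɲ].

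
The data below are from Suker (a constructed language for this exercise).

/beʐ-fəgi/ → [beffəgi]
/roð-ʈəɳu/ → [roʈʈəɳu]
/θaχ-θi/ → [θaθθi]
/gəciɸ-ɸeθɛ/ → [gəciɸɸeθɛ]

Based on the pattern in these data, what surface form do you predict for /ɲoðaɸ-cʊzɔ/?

[ɲoðaccʊzɔ]

The data show regressive total assimilation (/ʐ/ → [f] before /f/; /ð/ → [ʈ] before /ʈ/; /χ/ → [θ] before /θ/): in every case the target segment becomes identical to its following neighbour, copying more than a single feature.
In [gəciɸɸeθɛ] the two consonants at the boundary are already identical (/ɸ/ + /ɸ/), so the rule applies vacuously and nothing changes.
/ɸ/ is the segment targeted by the rule; it sits immediately before /c/, so it assimilates completely and surfaces as [c].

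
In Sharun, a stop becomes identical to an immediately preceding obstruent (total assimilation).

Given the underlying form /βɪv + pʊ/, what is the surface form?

/p/ is the segment targeted by the rule; it sits immediately after /v/, so it assimilates completely and surfaces as [v].

[βɪvvʊ]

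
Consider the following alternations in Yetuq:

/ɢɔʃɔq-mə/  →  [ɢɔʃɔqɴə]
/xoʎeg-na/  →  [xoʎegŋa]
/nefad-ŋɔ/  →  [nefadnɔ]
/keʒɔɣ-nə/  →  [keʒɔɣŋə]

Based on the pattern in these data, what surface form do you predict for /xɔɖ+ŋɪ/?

[xɔɖɳɪ]

The data show progressive place assimilation: /m/ → [ɴ] after /q/; /n/ → [ŋ] after /g/; /ŋ/ → [n] after /d/; /n/ → [ŋ] after /ɣ/. In each pair only place changes, matching the preceding consonant, while manner and voice stay constant.
The rule targets /ŋ/ (voiced velar nasal), which sits after the trigger /ɖ/ (retroflex).
The voiced retroflex nasal is [ɳ], so /ŋ/ → [ɳ].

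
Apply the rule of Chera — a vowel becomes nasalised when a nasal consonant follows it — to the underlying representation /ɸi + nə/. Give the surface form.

/i/ sits next to the nasal /n/ and is therefore nasalised to [ĩ].

[ɸĩnə]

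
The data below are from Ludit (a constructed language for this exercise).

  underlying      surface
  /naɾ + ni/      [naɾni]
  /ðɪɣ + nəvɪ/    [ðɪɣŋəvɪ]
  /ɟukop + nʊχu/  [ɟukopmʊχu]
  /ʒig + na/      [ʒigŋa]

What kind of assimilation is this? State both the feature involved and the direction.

progressive place assimilation

The segment that alternates is /n/, which surfaces as [ŋ] when adjacent to /ɣ/.
/n/ is alveolar while /ɣ/ is velar; the output [ŋ] is velar, matching the trigger — so the feature that spreads is place.
Manner and voice are unchanged, so the assimilation is partial, not total.
The other alternating forms pattern the same way: /n/ → [m] after /p/ (alveolar → bilabial, matching bilabial); /n/ → [ŋ] after /g/ (alveolar → velar, matching velar) — only place changes, and always toward the preceding segment.
Nothing changes in [naɾni]: there the adjacent consonants already agree in place (/n/ and /ɾ/ are both alveolar), so this form is consistent with the same rule.
The trigger is the preceding segment, so the direction is progressive (perseverative).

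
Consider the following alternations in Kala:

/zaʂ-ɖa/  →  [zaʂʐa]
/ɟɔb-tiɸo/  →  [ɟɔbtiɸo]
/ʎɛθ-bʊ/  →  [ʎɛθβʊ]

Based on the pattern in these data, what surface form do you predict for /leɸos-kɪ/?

The data show progressive manner assimilation: /ɖ/ → [ʐ] after /ʂ/; /b/ → [β] after /θ/. In each pair only manner changes, matching the preceding consonant, while place and voice stay constant.
Nothing changes in [ɟɔbtiɸo]: there the adjacent consonants already agree in manner (/t/ and /b/ are both stops), so this form is consistent with the same rule.
The rule targets /k/ (voiceless velar stop), which sits after the trigger /s/ (fricative).
A voiceless velar fricative is [x], so the surface segment is [x].

[leɸosxɪ]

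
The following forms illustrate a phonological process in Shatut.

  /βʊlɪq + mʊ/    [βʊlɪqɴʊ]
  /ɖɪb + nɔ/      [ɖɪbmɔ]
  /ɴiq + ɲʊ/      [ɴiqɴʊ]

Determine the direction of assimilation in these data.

Comparing underlying and surface forms, /m/ → [ɴ] is the alternation; the neighbouring /q/ is constant.
The change bilabial → uvular matches the place of the preceding /q/, identifying this as place assimilation.
The other alternating forms pattern the same way: /n/ → [m] after /b/ (alveolar → bilabial, matching bilabial); /ɲ/ → [ɴ] after /q/ (palatal → uvular, matching uvular) — only place changes, and always toward the preceding segment.
The trigger is the preceding segment, so the direction is progressive (perseverative).

progressive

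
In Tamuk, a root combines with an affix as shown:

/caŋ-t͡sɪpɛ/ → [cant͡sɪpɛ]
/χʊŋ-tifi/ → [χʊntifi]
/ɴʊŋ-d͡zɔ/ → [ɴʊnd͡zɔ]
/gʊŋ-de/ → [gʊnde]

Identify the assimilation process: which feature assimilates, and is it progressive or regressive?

regressive place assimilation

Underlying /ŋ/ is realised as [n] next to /t͡s/; /t͡s/ itself does not change.
The change velar → alveolar matches the place of the following /t͡s/, identifying this as place assimilation.
Manner and voice are unchanged, so the assimilation is partial, not total.
The other alternating forms pattern the same way: /ŋ/ → [n] before /t/ (velar → alveolar, matching alveolar); /ŋ/ → [n] before /d͡z/ (velar → alveolar, matching alveolar); /ŋ/ → [n] before /d/ (velar → alveolar, matching alveolar) — only place changes, and always toward the following segment.
The trigger is the following segment, so the direction is regressive (anticipatory).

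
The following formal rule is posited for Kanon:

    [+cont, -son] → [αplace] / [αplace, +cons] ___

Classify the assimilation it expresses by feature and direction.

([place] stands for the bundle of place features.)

The shared variable α links the value of the place features (abbreviated [place]) on the target to the same value on the neighbouring segment, so place is the feature that assimilates.
The conditioning segment sits to the left of the focus bar, meaning the trigger precedes the segment that changes — progressive assimilation.

progressive place assimilation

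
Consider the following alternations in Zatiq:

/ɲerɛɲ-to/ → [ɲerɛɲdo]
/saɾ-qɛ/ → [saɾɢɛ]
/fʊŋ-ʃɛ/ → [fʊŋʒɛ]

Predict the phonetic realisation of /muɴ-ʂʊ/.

The data show progressive voicing assimilation: /t/ → [d] after /ɲ/; /q/ → [ɢ] after /ɾ/; /ʃ/ → [ʒ] after /ŋ/. In each pair only voicing changes, matching the preceding consonant, while place and manner stay constant.
The rule targets /ʂ/ (voiceless retroflex fricative), which sits after the trigger /ɴ/ (voiced).
Changing only its voicing to voiced gives [ʐ] — the voiced retroflex fricative.

[muɴʐʊ]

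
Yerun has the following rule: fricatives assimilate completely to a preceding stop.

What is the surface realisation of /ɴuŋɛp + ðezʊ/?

/ð/ is the segment targeted by the rule; it sits immediately after /p/, so it assimilates completely and surfaces as [p].

[ɴuŋɛppezʊ]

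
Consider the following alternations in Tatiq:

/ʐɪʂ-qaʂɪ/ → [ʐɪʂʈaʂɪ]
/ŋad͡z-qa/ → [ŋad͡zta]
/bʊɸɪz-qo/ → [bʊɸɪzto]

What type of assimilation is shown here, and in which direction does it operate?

Comparing underlying and surface forms, /q/ → [ʈ] is the alternation; the neighbouring /ʂ/ is constant.
/q/ is uvular while /ʂ/ is retroflex; the output [ʈ] is retroflex, matching the trigger — so the feature that spreads is place.
Manner and voice are unchanged, so the assimilation is partial, not total.
The same holds elsewhere in the data: /q/ → [t] after /d͡z/ (uvular → alveolar, matching alveolar); /q/ → [t] after /z/ (uvular → alveolar, matching alveolar) — only place changes, and always toward the preceding segment.
The trigger is the preceding segment, so the direction is progressive (perseverative).

progressive place assimilation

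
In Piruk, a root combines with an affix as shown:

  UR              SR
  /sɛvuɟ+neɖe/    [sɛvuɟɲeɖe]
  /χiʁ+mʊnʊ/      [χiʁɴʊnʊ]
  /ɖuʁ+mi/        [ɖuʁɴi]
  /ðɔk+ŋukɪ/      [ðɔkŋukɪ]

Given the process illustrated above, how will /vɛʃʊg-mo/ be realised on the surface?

[vɛʃʊgŋo]

The data show progressive place assimilation: /n/ → [ɲ] after /ɟ/; /m/ → [ɴ] after /ʁ/. In each pair only place changes, matching the preceding consonant, while manner and voice stay constant.
No alternation appears in [ðɔkŋukɪ]: there the adjacent consonants already agree in place (/ŋ/ and /k/ are both velar), so this form is consistent with the same rule.
The rule targets /m/ (voiced bilabial nasal), which sits after the trigger /g/ (velar).
A voiced velar nasal is [ŋ], so the surface segment is [ŋ].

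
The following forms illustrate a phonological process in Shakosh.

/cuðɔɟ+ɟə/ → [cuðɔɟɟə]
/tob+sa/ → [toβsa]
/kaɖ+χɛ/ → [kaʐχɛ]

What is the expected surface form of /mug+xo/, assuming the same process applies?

The data show regressive manner assimilation: /b/ → [β] before /s/; /ɖ/ → [ʐ] before /χ/. In each pair only manner changes, matching the following consonant, while place and voice stay constant.
Nothing changes in [cuðɔɟɟə]: there the adjacent consonants already agree in manner (/ɟ/ and /ɟ/ are both stops), so this form is consistent with the same rule.
The rule targets /g/ (voiced velar stop), which sits before the trigger /x/ (fricative).
A voiced velar fricative is [ɣ], so the surface segment is [ɣ].

[muɣxo]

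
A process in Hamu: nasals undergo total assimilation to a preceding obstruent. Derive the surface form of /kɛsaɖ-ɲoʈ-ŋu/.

[kɛsaɖɖoʈʈu]

/ɲ/ is the segment targeted by the rule; it sits immediately after /ɖ/, so it assimilates completely and surfaces as [ɖ].
The same rule applies at the second boundary: /ŋ/ → [ʈ] next to /ʈ/.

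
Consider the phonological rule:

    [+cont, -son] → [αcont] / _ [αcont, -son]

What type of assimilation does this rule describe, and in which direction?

regressive manner assimilation

The rule copies [cont] (continuancy) from the environment onto the target fricatives; since [±cont] encodes the stop/fricative manner contrast, the assimilating dimension is manner.
The conditioning segment sits to the right of the focus bar, meaning the trigger follows the segment that changes — regressive assimilation.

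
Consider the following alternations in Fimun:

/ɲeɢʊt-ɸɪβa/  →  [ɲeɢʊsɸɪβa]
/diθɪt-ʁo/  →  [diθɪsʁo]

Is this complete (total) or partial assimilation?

Underlying /t/ is realised as [s] next to /ɸ/; /ɸ/ itself does not change.
/t/ is a stop while /ɸ/ is a fricative; the output [s] is a fricative, matching the trigger — so the feature that spreads is manner.
Place and voice are unchanged, so the assimilation is partial, not total.
The same holds elsewhere in the data: /t/ → [s] before /ʁ/ (stop → fricative, matching a fricative) — only manner changes, and always toward the following segment.

partial assimilation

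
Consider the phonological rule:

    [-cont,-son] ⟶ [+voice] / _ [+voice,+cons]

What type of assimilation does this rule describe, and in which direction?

The target ([-cont,-son], stops) acquires [+voice] next to a voiced consonant ([+voice,+cons]) — it takes on the voicing of its neighbour, so the feature that spreads is voicing.
The conditioning segment sits to the right of the focus bar, meaning the trigger follows the segment that changes — regressive assimilation.

regressive voicing assimilation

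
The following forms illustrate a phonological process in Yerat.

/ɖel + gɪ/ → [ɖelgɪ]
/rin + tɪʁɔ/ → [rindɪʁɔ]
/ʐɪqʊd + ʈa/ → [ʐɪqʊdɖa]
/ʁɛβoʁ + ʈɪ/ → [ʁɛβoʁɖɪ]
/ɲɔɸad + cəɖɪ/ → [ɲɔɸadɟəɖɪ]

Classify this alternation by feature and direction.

The segment that alternates is /t/, which surfaces as [d] when adjacent to /n/.
The change voiceless → voiced matches the voicing of the preceding /n/, identifying this as voicing assimilation.
Place and manner are unchanged, so the assimilation is partial, not total.
Checking the remaining alternations: /ʈ/ → [ɖ] after /d/ (voiceless → voiced, matching voiced); /ʈ/ → [ɖ] after /ʁ/ (voiceless → voiced, matching voiced); /c/ → [ɟ] after /d/ (voiceless → voiced, matching voiced) — only voicing changes, and always toward the preceding segment.
Nothing changes in [ɖelgɪ]: there the adjacent consonants already agree in voicing (/g/ and /l/ are both voiced), so this form is consistent with the same rule.
Since the segment that changes follows the conditioning segment, the assimilation is progressive.

progressive voicing assimilation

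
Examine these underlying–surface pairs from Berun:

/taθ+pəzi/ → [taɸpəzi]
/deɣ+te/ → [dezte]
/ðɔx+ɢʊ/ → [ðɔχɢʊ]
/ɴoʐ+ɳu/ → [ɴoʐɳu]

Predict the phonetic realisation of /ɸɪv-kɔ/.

The data show regressive place assimilation: /θ/ → [ɸ] before /p/; /ɣ/ → [z] before /t/; /x/ → [χ] before /ɢ/. In each pair only place changes, matching the following consonant, while manner and voice stay constant.
No alternation appears in [ɴoʐɳu]: there the adjacent consonants already agree in place (/ʐ/ and /ɳ/ are both retroflex), so this form is consistent with the same rule.
/v/ is a voiced labiodental fricative. The following trigger /k/ is velar, so /v/ must become velar as well.
A voiced velar fricative is [ɣ], so the surface segment is [ɣ].

[ɸɪɣkɔ]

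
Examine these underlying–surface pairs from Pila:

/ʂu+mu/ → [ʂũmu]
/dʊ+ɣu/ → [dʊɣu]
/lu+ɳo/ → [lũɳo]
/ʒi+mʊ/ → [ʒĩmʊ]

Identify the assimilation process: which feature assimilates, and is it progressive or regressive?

The vowel /u/ surfaces as nasalised [ũ] next to the following nasal /m/ — it has acquired the [+nasal] feature of its neighbour.
Likewise in the remaining data: /u/ → [ũ] before /ɳ/; /i/ → [ĩ] before /m/ — each time a vowel is nasalised next to a following nasal.
No change occurs in [dʊɣu] because the vowel at the boundary is adjacent to an oral consonant, not a nasal (/ʊ/ next to /ɣ/).
Because the conditioning nasal is to the right of the vowel that changes, the process is regressive (anticipatory).

regressive nasality assimilation (vowel nasalisation)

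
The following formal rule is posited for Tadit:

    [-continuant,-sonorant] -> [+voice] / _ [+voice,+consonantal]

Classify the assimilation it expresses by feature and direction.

The structural change is [+voice], and the conditioning segment [+voice,+consonantal] (a voiced consonant) is itself voiced, so the target comes to share the voicing of its neighbour — voicing assimilation.
The conditioning segment sits to the right of the focus bar, meaning the trigger follows the segment that changes — regressive assimilation.

regressive voicing assimilation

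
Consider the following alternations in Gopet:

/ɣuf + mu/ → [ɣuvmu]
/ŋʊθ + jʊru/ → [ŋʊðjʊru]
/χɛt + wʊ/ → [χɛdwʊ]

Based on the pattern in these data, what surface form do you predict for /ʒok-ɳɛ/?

The data show regressive voicing assimilation: /f/ → [v] before /m/; /θ/ → [ð] before /j/; /t/ → [d] before /w/. In each pair only voicing changes, matching the following consonant, while place and manner stay constant.
/k/ is a voiceless velar stop. The following trigger /ɳ/ is voiced, so /k/ must become voiced as well.
The voiced velar stop is [g], so /k/ → [g].

[ʒogɳɛ]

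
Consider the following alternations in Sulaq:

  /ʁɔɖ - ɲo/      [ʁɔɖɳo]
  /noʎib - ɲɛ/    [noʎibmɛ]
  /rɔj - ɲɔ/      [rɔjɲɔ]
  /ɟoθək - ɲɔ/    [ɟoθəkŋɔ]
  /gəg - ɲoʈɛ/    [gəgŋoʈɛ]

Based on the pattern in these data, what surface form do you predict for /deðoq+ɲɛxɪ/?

The data show progressive place assimilation: /ɲ/ → [ɳ] after /ɖ/; /ɲ/ → [m] after /b/; /ɲ/ → [ŋ] after /k/; /ɲ/ → [ŋ] after /g/. In each pair only place changes, matching the preceding consonant, while manner and voice stay constant.
No alternation appears in [rɔjɲɔ]: there the adjacent consonants already agree in place (/ɲ/ and /j/ are both palatal), so this form is consistent with the same rule.
The rule targets /ɲ/ (voiced palatal nasal), which sits after the trigger /q/ (uvular).
The voiced uvular nasal is [ɴ], so /ɲ/ → [ɴ].

[deðoqɴɛxɪ]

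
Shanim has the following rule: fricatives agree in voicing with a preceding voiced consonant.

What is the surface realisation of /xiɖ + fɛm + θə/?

/f/ is a voiceless labiodental fricative. The preceding trigger /ɖ/ is voiced, so /f/ must become voiced as well.
A voiced labiodental fricative is [v], so the surface segment is [v].
The same rule applies at the second boundary: /θ/ → [ð] next to /m/.

[xiɖvɛmðə]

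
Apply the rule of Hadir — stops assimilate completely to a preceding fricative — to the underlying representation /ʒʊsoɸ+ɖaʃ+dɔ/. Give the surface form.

/ɖ/ is the segment targeted by the rule; it sits immediately after /ɸ/, so it assimilates completely and surfaces as [ɸ].
At the second juncture, /d/ likewise becomes [ʃ] adjacent to /ʃ/.

[ʒʊsoɸɸaʃʃɔ]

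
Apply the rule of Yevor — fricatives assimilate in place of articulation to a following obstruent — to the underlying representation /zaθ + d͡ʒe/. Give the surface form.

[zaʃd͡ʒe]

/θ/ is a voiceless dental fricative. The following trigger /d͡ʒ/ is postalveolar, so /θ/ must become postalveolar as well.
Changing only its place to postalveolar gives [ʃ] — the voiceless postalveolar fricative.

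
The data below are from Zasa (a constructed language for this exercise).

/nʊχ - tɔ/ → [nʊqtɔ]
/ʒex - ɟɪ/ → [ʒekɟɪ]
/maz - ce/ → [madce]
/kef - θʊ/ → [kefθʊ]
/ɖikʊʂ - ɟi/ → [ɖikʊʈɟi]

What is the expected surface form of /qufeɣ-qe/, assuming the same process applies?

[qufegqe]

The data show regressive manner assimilation: /χ/ → [q] before /t/; /x/ → [k] before /ɟ/; /z/ → [d] before /c/; /ʂ/ → [ʈ] before /ɟ/. In each pair only manner changes, matching the following consonant, while place and voice stay constant.
Nothing changes in [kefθʊ]: there the adjacent consonants already agree in manner (/f/ and /θ/ are both fricatives), so this form is consistent with the same rule.
/ɣ/ is a voiced velar fricative. The following trigger /q/ is a stop, so /ɣ/ must become a stop as well.
The voiced velar stop is [g], so /ɣ/ → [g].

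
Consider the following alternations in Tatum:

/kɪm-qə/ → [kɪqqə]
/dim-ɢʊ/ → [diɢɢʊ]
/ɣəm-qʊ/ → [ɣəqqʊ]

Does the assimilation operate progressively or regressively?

Underlying /m/ is realised as [q] next to /q/; /q/ itself does not change.
The output [q] is identical to the trigger /q/ — every feature (place, manner, voicing) has been copied — so this is total assimilation.
The other form behaves the same way: /m/ → [ɢ] before /ɢ/ — in each case the output is a copy of the following consonant.
Since the segment that changes precedes the conditioning segment, the assimilation is regressive.

regressive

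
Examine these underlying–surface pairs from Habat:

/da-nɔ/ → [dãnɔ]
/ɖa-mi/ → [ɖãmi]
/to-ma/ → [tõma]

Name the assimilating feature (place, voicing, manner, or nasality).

The vowel /a/ surfaces as nasalised [ã] next to the following nasal /n/ — it has acquired the [+nasal] feature of its neighbour.
The other forms show the same pattern: /a/ → [ã] before /m/; /o/ → [õ] before /m/ — each time a vowel is nasalised next to a following nasal.

nasality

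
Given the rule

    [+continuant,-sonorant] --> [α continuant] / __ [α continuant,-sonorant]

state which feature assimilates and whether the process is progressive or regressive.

The shared variable α links the value of [continuant] on the target to that of the neighbouring obstruent. [continuant] distinguishes stops from fricatives — a manner-of-articulation feature — so this is manner assimilation.
The conditioning segment sits to the right of the focus bar, meaning the trigger follows the segment that changes — regressive assimilation.

regressive manner assimilation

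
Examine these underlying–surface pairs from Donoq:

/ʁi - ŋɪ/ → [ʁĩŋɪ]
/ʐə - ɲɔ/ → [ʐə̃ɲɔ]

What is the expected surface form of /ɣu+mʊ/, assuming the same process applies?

The data show regressive nasality assimilation (vowel nasalisation): /i/ → [ĩ] before /ŋ/; /ə/ → [ə̃] before /ɲ/ — a vowel is nasalised by an immediately following nasal consonant.
The vowel /u/ is adjacent to the following nasal /m/, so it acquires [+nasal] and surfaces as [ũ].

[ɣũmʊ]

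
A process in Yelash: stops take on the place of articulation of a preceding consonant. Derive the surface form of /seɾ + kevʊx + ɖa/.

The rule targets /k/ (voiceless velar stop), which sits after the trigger /ɾ/ (alveolar).
Changing only its place to alveolar gives [t] — the voiceless alveolar stop.
The same rule applies at the second boundary: /ɖ/ → [g] next to /x/.

[seɾtevʊxga]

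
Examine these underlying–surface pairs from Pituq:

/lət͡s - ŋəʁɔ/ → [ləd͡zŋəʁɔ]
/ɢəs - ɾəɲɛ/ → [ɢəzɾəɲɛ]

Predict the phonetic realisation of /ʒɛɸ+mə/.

[ʒɛβmə]

The data show regressive voicing assimilation: /t͡s/ → [d͡z] before /ŋ/; /s/ → [z] before /ɾ/. In each pair only voicing changes, matching the following consonant, while place and manner stay constant.
/ɸ/ is a voiceless bilabial fricative. The following trigger /m/ is voiced, so /ɸ/ must become voiced as well.
A voiced bilabial fricative is [β], so the surface segment is [β].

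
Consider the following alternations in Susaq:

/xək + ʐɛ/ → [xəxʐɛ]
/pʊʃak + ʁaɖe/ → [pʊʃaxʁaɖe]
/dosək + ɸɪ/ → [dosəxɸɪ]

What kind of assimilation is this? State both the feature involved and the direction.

regressive manner assimilation

Comparing underlying and surface forms, /k/ → [x] is the alternation; the neighbouring /ʐ/ is constant.
/k/ is a stop while /ʐ/ is a fricative; the output [x] is a fricative, matching the trigger — so the feature that spreads is manner.
Place and voice are unchanged, so the assimilation is partial, not total.
The other alternating forms pattern the same way: /k/ → [x] before /ʁ/ (stop → fricative, matching a fricative); /k/ → [x] before /ɸ/ (stop → fricative, matching a fricative) — only manner changes, and always toward the following segment.
Since the segment that changes precedes the conditioning segment, the assimilation is regressive.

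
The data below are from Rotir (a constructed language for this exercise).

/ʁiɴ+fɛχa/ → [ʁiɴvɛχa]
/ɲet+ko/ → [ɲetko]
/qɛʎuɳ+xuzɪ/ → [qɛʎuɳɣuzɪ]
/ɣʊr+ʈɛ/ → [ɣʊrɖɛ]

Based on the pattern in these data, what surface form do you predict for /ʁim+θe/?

The data show progressive voicing assimilation: /f/ → [v] after /ɴ/; /x/ → [ɣ] after /ɳ/; /ʈ/ → [ɖ] after /r/. In each pair only voicing changes, matching the preceding consonant, while place and manner stay constant.
No alternation appears in [ɲetko]: there the adjacent consonants already agree in voicing (/k/ and /t/ are both voiceless), so this form is consistent with the same rule.
The rule targets /θ/ (voiceless dental fricative), which sits after the trigger /m/ (voiced).
The voiced dental fricative is [ð], so /θ/ → [ð].

[ʁimðe]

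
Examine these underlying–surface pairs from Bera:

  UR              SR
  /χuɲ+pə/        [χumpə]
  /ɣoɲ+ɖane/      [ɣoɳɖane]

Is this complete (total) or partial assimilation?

Comparing underlying and surface forms, /ɲ/ → [m] is the alternation; the neighbouring /p/ is constant.
/ɲ/ is palatal while /p/ is bilabial; the output [m] is bilabial, matching the trigger — so the feature that spreads is place.
Manner and voice are unchanged, so the assimilation is partial, not total.
The same holds elsewhere in the data: /ɲ/ → [ɳ] before /ɖ/ (palatal → retroflex, matching retroflex) — only place changes, and always toward the following segment.

partial assimilation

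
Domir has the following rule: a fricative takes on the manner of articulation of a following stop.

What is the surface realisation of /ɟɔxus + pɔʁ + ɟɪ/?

The rule targets /s/ (voiceless alveolar fricative), which sits before the trigger /p/ (stop).
A voiceless alveolar stop is [t], so the surface segment is [t].
At the second juncture, /ʁ/ likewise becomes [ɢ] adjacent to /ɟ/.

[ɟɔxutpɔɢɟɪ]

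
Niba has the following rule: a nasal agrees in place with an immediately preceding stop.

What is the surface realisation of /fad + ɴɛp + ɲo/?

The rule targets /ɴ/ (voiced uvular nasal), which sits after the trigger /d/ (alveolar).
A voiced alveolar nasal is [n], so the surface segment is [n].
The same rule applies at the second boundary: /ɲ/ → [m] next to /p/.

[fadnɛpmo]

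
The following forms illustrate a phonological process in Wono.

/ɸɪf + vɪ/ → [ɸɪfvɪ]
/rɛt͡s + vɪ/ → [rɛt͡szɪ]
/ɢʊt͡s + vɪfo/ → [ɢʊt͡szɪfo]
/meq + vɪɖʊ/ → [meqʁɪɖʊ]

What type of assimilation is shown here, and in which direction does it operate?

progressive place assimilation

The segment that alternates is /v/, which surfaces as [z] when adjacent to /t͡s/.
/v/ is labiodental while /t͡s/ is alveolar; the output [z] is alveolar, matching the trigger — so the feature that spreads is place.
Manner and voice are unchanged, so the assimilation is partial, not total.
The other alternating form patterns the same way: /v/ → [ʁ] after /q/ (labiodental → uvular, matching uvular) — only place changes, and always toward the preceding segment.
Nothing changes in [ɸɪfvɪ]: there the adjacent consonants already agree in place (/v/ and /f/ are both labiodental), so this form is consistent with the same rule.
Since the segment that changes follows the conditioning segment, the assimilation is progressive.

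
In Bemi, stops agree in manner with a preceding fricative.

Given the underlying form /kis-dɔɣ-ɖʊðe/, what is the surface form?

The rule targets /d/ (voiced alveolar stop), which sits after the trigger /s/ (fricative).
A voiced alveolar fricative is [z], so the surface segment is [z].
At the second juncture, /ɖ/ likewise becomes [ʐ] adjacent to /ɣ/.

[kiszɔɣʐʊðe]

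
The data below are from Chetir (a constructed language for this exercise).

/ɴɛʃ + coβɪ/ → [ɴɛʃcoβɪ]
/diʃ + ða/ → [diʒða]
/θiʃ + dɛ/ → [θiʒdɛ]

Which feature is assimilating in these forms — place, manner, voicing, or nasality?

Comparing underlying and surface forms, /ʃ/ → [ʒ] is the alternation; the neighbouring /ð/ is constant.
The change voiceless → voiced matches the voicing of the following /ð/, identifying this as voicing assimilation.
The same holds elsewhere in the data: /ʃ/ → [ʒ] before /d/ (voiceless → voiced, matching voiced) — only voicing changes, and always toward the following segment.
No alternation appears in [ɴɛʃcoβɪ]: there the adjacent consonants already agree in voicing (/ʃ/ and /c/ are both voiceless), so this form is consistent with the same rule.

voicing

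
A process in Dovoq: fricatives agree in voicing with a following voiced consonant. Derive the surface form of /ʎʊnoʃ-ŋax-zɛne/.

The rule targets /ʃ/ (voiceless postalveolar fricative), which sits before the trigger /ŋ/ (voiced).
Changing only its voicing to voiced gives [ʒ] — the voiced postalveolar fricative.
The same rule applies at the second boundary: /x/ → [ɣ] next to /z/.

[ʎʊnoʒŋaɣzɛne]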